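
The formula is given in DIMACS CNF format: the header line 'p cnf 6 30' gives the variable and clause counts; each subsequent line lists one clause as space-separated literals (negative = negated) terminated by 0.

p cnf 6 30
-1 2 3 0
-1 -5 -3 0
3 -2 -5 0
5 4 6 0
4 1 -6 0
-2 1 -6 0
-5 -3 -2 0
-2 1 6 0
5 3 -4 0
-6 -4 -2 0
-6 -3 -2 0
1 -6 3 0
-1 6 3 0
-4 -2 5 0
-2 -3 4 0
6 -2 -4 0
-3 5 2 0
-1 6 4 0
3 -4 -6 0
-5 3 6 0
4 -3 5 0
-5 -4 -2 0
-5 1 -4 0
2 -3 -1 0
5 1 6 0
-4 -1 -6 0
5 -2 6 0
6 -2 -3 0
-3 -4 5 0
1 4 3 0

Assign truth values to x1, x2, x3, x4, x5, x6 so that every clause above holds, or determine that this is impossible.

x1: False,  x2: False,  x3: True,  x4: False,  x5: True,  x6: False

Case x1 = False:
Case x4 = False:
From the singleton clause (¬x6), x6 = False.
From the singleton clause (x5), x5 = True.
From the singleton clause (¬x2), x2 = False.
From the singleton clause (x3), x3 = True.
Every clause now holds.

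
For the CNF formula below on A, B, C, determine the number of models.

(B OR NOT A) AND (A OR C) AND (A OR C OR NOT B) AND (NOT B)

There are 2^3 = 8 truth assignments over (A, B, C).
Check each against the 4 clauses (columns in the order A, B, C):
  F F F  ✗ fails (A OR C)
  F F T  ✓ satisfies all
  F T F  ✗ fails (A OR C)
  F T T  ✗ fails (NOT B)
  T F F  ✗ fails (B OR NOT A)
  T F T  ✗ fails (B OR NOT A)
  T T F  ✗ fails (NOT B)
  T T T  ✗ fails (NOT B)
1 of the 8 rows is a model.

1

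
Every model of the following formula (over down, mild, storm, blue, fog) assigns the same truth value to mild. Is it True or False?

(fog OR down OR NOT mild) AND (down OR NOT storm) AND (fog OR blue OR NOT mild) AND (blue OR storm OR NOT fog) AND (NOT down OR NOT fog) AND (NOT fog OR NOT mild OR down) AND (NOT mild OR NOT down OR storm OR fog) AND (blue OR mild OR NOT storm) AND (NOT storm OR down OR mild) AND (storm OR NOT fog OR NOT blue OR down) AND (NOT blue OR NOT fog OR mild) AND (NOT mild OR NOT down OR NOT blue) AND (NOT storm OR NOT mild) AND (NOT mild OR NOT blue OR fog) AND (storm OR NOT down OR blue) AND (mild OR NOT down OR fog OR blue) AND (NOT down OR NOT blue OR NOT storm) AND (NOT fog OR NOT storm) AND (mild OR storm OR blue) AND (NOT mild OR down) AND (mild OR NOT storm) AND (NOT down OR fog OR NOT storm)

False

Suppose mild = true.
From the singleton clause (NOT storm), storm = false.
From the singleton clause (down), down = true.
From the singleton clause (NOT fog), fog = false.
Now (fog) is unsatisfied and unit — conflict.
So every satisfying assignment has mild = False.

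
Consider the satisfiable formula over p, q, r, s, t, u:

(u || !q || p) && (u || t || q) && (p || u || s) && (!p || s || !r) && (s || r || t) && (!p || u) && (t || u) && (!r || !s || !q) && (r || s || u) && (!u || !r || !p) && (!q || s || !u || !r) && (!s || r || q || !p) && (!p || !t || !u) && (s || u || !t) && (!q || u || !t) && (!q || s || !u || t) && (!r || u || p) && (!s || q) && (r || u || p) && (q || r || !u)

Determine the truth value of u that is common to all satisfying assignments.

Suppose u = false.
Unit clause (!p) forces p = false.
Unit clause (!q) forces q = false.
Unit clause (t) forces t = true.
Unit clause (s) forces s = true.
But (!s) is also a unit clause — contradiction.
So every satisfying assignment has u = True.

True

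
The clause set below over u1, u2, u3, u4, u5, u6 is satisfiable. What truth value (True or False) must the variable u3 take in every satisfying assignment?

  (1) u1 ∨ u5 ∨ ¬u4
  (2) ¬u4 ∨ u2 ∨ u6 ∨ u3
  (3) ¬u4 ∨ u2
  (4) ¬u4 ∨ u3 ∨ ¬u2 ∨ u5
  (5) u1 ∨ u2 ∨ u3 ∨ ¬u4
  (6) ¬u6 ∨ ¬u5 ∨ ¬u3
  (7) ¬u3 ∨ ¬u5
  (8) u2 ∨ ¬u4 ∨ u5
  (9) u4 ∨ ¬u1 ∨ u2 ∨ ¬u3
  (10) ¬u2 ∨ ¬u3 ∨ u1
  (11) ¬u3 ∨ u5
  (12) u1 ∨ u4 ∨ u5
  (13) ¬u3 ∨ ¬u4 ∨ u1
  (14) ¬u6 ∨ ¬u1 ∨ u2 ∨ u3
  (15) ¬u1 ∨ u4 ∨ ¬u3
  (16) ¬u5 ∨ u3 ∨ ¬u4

Suppose u3 = True.
Unit clause (¬u5) forces u5 = False.
But (u5) is also a unit clause — contradiction.
So every satisfying assignment has u3 = False.

False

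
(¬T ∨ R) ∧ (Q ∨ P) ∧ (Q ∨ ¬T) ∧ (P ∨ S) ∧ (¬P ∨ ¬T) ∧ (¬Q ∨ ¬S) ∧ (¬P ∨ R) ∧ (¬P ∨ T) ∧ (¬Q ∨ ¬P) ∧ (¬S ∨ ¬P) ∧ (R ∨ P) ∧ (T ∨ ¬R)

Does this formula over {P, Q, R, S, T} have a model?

Branch on T: set T = False.
The clause (¬P) is unit, so P = False.
The clause (Q) is unit, so Q = True.
The clause (S) is unit, so S = True.
But (¬S) is also a unit clause — contradiction.
So T must be the other value — set T = True.
The clause (R) is unit, so R = True.
The clause (Q) is unit, so Q = True.
The clause (¬P) is unit, so P = False.
The clause (S) is unit, so S = True.
But (¬S) is also a unit clause — contradiction.
Either choice for T ends in contradiction.
No assignment satisfies every clause.

No, unsatisfiable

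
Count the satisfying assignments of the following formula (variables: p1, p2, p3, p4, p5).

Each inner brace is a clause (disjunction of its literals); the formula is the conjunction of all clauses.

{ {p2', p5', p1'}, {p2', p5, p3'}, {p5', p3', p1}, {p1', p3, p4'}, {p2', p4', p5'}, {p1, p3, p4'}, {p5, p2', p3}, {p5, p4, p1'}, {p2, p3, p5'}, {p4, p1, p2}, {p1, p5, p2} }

There are 2^5 = 32 truth assignments over (p1, p2, p3, p4, p5).
Split on p5. With p5 = 1, the clauses containing p5 are satisfied and p5' drops from the rest; 3 of the 2^4 = 16 assignments to the other variables satisfy what remains.
With p5 = 0, by the same count on the reduced clause set, 1 assignment works.
(One model: p1=F, p2=T, p3=F, p4=F, p5=T.)
Total: 3 + 1 = 4.

4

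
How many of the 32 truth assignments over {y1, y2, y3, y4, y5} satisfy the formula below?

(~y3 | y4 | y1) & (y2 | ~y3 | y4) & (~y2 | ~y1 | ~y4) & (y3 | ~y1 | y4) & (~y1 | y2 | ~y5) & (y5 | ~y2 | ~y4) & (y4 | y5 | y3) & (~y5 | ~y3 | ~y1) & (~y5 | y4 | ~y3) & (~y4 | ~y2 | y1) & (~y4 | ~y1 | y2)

7

There are 2^5 = 32 truth assignments over (y1, y2, y3, y4, y5).
Split on y5. With y5 = 1, the clauses containing y5 are satisfied and ~y5 drops from the rest; 4 of the 2^4 = 16 assignments to the other variables satisfy what remains.
With y5 = 0, by the same count on the reduced clause set, 3 assignments work.
(One model: y1=F, y2=F, y3=F, y4=F, y5=T.)
Total: 4 + 3 = 7.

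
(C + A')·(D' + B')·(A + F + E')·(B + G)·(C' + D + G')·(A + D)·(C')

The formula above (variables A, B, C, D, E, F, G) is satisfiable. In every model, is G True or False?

Suppose G = 0.
From the singleton clause (B), B = 1.
From the singleton clause (D'), D = 0.
From the singleton clause (A), A = 1.
From the singleton clause (C), C = 1.
Now (C') is unsatisfied and unit — conflict.
So every satisfying assignment has G = True.

True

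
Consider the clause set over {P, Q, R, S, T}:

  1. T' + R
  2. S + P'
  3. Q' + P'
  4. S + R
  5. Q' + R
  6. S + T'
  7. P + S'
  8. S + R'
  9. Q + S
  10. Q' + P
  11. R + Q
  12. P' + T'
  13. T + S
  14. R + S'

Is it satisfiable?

Yes

Suppose T = 0.
(S) alone gives S = 1.
(P) alone gives P = 1.
(Q') alone gives Q = 0.
(R) alone gives R = 1.
This assignment satisfies each clause.
A satisfying assignment: P: 1, Q: 0, R: 1, S: 1, T: 0.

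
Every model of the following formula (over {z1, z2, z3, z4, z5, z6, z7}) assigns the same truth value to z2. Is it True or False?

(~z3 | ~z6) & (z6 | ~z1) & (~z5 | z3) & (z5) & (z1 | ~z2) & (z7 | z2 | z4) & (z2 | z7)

False

Suppose z2 = 1.
(z5) alone gives z5 = 1.
(z3) alone gives z3 = 1.
(~z6) alone gives z6 = 0.
(~z1) alone gives z1 = 0.
That conflicts with the unit clause (z1).
So every satisfying assignment has z2 = False.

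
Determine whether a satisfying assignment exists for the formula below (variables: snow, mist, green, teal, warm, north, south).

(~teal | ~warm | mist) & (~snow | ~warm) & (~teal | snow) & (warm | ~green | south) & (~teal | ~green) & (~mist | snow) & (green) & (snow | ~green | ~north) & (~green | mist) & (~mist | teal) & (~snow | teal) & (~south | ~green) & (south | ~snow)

Unit clause (green) forces green = 1.
Unit clause (~teal) forces teal = 0.
Unit clause (mist) forces mist = 1.
That conflicts with the unit clause (~mist).
No assignment satisfies every clause.

No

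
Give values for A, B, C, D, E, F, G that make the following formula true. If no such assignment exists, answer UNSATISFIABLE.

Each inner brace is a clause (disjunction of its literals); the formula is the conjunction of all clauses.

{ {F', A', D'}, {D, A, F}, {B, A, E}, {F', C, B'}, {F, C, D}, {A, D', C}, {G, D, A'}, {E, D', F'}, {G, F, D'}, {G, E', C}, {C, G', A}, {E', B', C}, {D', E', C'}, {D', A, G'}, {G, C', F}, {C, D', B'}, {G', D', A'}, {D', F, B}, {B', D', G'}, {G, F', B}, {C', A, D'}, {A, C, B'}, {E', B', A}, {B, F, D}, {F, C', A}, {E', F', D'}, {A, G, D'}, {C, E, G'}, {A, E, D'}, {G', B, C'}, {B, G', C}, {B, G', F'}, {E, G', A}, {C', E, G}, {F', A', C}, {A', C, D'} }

A ↦ 1; B ↦ 1; C ↦ 1; D ↦ 0; E ↦ 1; F ↦ 1; G ↦ 1

Case F = 1:
Case A = 1:
The clause (D') is unit, so D = 0.
The clause (G) is unit, so G = 1.
The clause (B) is unit, so B = 1.
The clause (C) is unit, so C = 1.
Every clause is now satisfied; E is unconstrained.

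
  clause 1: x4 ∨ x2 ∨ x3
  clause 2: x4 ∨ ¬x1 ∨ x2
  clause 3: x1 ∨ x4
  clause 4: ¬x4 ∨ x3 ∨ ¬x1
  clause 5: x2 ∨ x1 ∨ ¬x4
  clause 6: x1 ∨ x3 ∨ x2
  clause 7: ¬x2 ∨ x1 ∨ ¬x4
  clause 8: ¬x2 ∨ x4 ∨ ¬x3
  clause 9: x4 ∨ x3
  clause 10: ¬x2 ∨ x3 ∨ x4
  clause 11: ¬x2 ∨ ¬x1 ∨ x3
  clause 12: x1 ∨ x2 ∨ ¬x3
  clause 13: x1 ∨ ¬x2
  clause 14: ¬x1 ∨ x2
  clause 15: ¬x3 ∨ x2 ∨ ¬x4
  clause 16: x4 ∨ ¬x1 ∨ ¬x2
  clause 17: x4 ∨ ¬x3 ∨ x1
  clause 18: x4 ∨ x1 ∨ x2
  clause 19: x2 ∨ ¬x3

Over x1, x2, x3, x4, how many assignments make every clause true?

1

There are 2^4 = 16 truth assignments over (x1, x2, x3, x4).
Check each against the 19 clauses (columns in the order x1, x2, x3, x4):
  F F F F  ✗ fails (x4 ∨ x2 ∨ x3)
  F F F T  ✗ fails (x2 ∨ x1 ∨ ¬x4)
  F F T F  ✗ fails (x1 ∨ x4)
  F F T T  ✗ fails (x2 ∨ x1 ∨ ¬x4)
  F T F F  ✗ fails (x1 ∨ x4)
  F T F T  ✗ fails (¬x2 ∨ x1 ∨ ¬x4)
  F T T F  ✗ fails (x1 ∨ x4)
  F T T T  ✗ fails (¬x2 ∨ x1 ∨ ¬x4)
  T F F F  ✗ fails (x4 ∨ x2 ∨ x3)
  T F F T  ✗ fails (¬x4 ∨ x3 ∨ ¬x1)
  T F T F  ✗ fails (x4 ∨ ¬x1 ∨ x2)
  T F T T  ✗ fails (¬x1 ∨ x2)
  T T F F  ✗ fails (x4 ∨ x3)
  T T F T  ✗ fails (¬x4 ∨ x3 ∨ ¬x1)
  T T T F  ✗ fails (¬x2 ∨ x4 ∨ ¬x3)
  T T T T  ✓ satisfies all
1 of the 16 rows is a model.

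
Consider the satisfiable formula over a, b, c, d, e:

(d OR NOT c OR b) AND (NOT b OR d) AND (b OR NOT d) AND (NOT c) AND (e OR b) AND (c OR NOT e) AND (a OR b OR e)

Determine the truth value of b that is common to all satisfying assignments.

Suppose b = false.
Unit clause (NOT d) forces d = false.
Unit clause (NOT c) forces c = false.
Unit clause (e) forces e = true.
Now (NOT e) is unsatisfied and unit — conflict.
So every satisfying assignment has b = True.

True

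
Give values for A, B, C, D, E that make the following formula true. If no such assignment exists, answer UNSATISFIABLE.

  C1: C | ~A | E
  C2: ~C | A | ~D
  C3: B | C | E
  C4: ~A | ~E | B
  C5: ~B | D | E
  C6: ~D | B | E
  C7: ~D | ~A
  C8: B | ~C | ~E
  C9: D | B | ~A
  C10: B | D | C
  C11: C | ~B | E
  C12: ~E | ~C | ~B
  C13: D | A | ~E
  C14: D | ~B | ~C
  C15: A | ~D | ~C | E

A ↦ 0,  B ↦ 1,  C ↦ 0,  D ↦ 1,  E ↦ 1

Branch on D: set D = 1.
From the singleton clause (~A), A = 0.
From the singleton clause (~C), C = 0.
Branch on B: set B = 1.
From the singleton clause (E), E = 1.
All clauses are satisfied.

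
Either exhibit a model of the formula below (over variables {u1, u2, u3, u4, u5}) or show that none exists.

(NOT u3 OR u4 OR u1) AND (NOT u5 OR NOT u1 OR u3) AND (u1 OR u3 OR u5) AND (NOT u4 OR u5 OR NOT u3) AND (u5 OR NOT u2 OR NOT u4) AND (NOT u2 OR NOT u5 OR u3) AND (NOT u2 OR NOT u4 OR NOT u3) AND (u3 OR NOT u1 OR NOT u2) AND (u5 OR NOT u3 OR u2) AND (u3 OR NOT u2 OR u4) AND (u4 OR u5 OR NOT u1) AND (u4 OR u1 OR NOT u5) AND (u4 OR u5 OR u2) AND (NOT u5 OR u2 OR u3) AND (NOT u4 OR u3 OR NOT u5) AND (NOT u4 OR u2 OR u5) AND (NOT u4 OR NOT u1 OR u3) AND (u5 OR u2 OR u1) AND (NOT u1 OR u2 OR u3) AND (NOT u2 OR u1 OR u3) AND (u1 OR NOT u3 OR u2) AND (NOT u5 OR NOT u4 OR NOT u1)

Try u3 = true.
Try u4 = false.
Unit clause (u1) forces u1 = true.
Unit clause (u5) forces u5 = true.
No clause remains; u2 is free.

u1 ↦ true,  u2 ↦ false,  u3 ↦ true,  u4 ↦ false,  u5 ↦ true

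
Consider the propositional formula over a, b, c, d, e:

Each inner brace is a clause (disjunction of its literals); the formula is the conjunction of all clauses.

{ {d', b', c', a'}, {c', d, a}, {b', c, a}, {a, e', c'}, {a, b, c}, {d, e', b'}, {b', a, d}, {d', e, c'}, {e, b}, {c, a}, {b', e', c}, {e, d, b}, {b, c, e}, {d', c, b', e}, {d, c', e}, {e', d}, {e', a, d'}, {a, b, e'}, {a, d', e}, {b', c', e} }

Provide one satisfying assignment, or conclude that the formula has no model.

Case e = 0:
(b) alone gives b = 1.
(c') alone gives c = 0.
(a) alone gives a = 1.
(d') alone gives d = 0.
Every clause now holds.

a: 1, b: 1, c: 0, d: 0, e: 0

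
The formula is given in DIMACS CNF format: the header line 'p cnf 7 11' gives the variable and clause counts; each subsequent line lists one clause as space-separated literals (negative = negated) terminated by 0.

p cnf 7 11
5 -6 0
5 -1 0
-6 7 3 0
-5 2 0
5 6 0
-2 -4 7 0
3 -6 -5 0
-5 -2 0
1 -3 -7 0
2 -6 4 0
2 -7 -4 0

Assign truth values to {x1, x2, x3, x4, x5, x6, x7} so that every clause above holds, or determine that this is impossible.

UNSATISFIABLE

Branch on x5: set x5 = True.
The clause (x2) is unit, so x2 = True.
That conflicts with the unit clause (¬x2).
So x5 must be the other value — set x5 = False.
The clause (¬x6) is unit, so x6 = False.
That conflicts with the unit clause (x6).
Either choice for x5 ends in contradiction.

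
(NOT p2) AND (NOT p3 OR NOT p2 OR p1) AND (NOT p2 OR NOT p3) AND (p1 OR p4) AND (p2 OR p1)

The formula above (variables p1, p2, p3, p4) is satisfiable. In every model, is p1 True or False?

True

Suppose p1 = false.
From the singleton clause (NOT p2), p2 = false.
But (p2) is also a unit clause — contradiction.
So every satisfying assignment has p1 = True.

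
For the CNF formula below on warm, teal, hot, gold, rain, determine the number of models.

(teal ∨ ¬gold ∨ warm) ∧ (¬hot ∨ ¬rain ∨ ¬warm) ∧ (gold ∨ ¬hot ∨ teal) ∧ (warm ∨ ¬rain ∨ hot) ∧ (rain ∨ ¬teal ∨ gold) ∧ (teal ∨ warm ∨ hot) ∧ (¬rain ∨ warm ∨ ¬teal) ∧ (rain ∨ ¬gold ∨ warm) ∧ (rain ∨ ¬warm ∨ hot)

6

There are 2^5 = 32 truth assignments over (warm, teal, hot, gold, rain).
Split on gold. With gold = True, the clauses containing gold are satisfied and ¬gold drops from the rest; 4 of the 2^4 = 16 assignments to the other variables satisfy what remains.
With gold = False, by the same count on the reduced clause set, 2 assignments work.
Total: 4 + 2 = 6.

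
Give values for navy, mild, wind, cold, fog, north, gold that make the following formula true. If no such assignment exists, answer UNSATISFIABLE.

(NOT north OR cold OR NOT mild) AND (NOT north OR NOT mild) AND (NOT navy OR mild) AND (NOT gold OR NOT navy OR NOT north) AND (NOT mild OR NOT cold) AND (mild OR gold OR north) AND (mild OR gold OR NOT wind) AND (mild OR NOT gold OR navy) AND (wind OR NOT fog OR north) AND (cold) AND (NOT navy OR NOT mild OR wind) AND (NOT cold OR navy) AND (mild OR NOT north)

From the singleton clause (cold), cold = true.
From the singleton clause (NOT mild), mild = false.
From the singleton clause (NOT navy), navy = false.
Now (navy) is unsatisfied and unit — conflict.

UNSATISFIABLE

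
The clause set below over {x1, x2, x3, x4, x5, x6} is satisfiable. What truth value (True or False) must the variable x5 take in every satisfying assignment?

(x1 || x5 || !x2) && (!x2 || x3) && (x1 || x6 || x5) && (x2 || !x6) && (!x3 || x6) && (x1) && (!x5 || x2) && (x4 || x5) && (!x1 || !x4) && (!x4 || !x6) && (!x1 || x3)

True

Suppose x5 = false.
From the singleton clause (x1), x1 = true.
From the singleton clause (x4), x4 = true.
That conflicts with the unit clause (!x4).
So every satisfying assignment has x5 = True.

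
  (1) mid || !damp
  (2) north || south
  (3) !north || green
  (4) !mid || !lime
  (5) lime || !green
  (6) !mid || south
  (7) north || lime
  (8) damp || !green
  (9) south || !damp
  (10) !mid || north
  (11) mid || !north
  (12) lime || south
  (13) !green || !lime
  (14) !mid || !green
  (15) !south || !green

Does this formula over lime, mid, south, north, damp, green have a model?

Satisfiable

Branch on mid: set mid = false.
Unit clause (!damp) forces damp = false.
Unit clause (!green) forces green = false.
Unit clause (!north) forces north = false.
Unit clause (south) forces south = true.
Unit clause (lime) forces lime = true.
All clauses are satisfied.
A satisfying assignment: lime: true, mid: false, south: true, north: false, damp: false, green: false.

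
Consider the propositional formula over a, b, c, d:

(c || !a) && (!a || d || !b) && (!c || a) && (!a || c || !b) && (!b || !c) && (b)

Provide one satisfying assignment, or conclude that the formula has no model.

From the singleton clause (b), b = true.
From the singleton clause (!c), c = false.
From the singleton clause (!a), a = false.
All clauses hold; d can take either value.

a=false,  b=true,  c=false,  d=false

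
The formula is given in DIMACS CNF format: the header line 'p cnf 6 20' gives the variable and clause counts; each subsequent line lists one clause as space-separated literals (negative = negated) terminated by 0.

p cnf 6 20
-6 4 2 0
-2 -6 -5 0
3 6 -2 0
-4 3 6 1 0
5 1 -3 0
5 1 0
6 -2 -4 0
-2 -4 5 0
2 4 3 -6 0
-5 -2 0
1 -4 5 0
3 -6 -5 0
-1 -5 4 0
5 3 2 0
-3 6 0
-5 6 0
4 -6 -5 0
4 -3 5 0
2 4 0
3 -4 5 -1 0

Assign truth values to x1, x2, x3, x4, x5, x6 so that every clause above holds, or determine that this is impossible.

x1: True,  x2: False,  x3: True,  x4: True,  x5: False,  x6: True

Branch on x5: set x5 = False.
(x1) alone gives x1 = True.
Branch on x2: set x2 = False.
(x3) alone gives x3 = True.
(x6) alone gives x6 = True.
(x4) alone gives x4 = True.
All clauses are satisfied.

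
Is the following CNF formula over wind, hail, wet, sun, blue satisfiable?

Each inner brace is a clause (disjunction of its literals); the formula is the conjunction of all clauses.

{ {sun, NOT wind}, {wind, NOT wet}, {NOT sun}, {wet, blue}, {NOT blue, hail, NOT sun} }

Yes, satisfiable

(NOT sun) alone gives sun = false.
(NOT wind) alone gives wind = false.
(NOT wet) alone gives wet = false.
(blue) alone gives blue = true.
All clauses hold; hail can take either value.
A satisfying assignment: wind ↦ false,  hail ↦ true,  wet ↦ false,  sun ↦ false,  blue ↦ true.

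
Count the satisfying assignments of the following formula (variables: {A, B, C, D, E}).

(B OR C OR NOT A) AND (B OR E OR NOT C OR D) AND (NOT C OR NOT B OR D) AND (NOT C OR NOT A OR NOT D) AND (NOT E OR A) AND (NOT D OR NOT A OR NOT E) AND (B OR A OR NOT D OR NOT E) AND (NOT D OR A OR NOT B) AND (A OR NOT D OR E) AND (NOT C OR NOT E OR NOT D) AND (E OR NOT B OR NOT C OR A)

There are 2^5 = 32 truth assignments over (A, B, C, D, E).
Split on E. With E = true, the clauses containing E are satisfied and NOT E drops from the rest; 2 of the 2^4 = 16 assignments to the other variables satisfy what remains.
With E = false, by the same count on the reduced clause set, 4 assignments work.
Total: 2 + 4 = 6.

6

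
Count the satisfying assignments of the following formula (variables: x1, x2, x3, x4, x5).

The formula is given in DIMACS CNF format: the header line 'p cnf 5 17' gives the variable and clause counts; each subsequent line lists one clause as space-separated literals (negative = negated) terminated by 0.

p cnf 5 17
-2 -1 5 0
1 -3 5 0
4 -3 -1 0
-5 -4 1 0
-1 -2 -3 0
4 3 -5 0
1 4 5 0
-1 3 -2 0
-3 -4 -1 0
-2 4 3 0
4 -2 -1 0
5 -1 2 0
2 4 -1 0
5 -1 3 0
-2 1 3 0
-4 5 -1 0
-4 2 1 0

There are 2^5 = 32 truth assignments over (x1, x2, x3, x4, x5).
Split on x2. With x2 = True, the clauses containing x2 are satisfied and ¬x2 drops from the rest; 1 of the 2^4 = 16 assignments to the other variables satisfy what remains.
With x2 = False, by the same count on the reduced clause set, 2 assignments work.
(One model: x1=F, x2=F, x3=T, x4=F, x5=T.)
Total: 1 + 2 = 3.

3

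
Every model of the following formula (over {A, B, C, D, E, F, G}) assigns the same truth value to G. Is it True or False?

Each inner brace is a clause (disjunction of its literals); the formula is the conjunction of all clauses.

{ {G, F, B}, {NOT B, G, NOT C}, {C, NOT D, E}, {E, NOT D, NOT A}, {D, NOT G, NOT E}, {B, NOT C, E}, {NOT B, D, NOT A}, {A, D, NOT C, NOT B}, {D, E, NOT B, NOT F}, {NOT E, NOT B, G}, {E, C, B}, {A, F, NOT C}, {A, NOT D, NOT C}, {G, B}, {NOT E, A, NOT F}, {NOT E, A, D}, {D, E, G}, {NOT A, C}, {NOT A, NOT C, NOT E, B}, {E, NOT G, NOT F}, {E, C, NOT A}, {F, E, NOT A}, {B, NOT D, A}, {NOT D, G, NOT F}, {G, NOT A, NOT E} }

Suppose G = false.
Unit clause (B) forces B = true.
Unit clause (NOT C) forces C = false.
Unit clause (NOT E) forces E = false.
Unit clause (NOT D) forces D = false.
But (D) is also a unit clause — contradiction.
So every satisfying assignment has G = True.

True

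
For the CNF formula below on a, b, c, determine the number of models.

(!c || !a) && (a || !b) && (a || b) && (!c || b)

There are 2^3 = 8 truth assignments over (a, b, c).
Check each against the 4 clauses (columns in the order a, b, c):
  F F F  ✗ fails (a || b)
  F F T  ✗ fails (a || b)
  F T F  ✗ fails (a || !b)
  F T T  ✗ fails (a || !b)
  T F F  ✓ satisfies all
  T F T  ✗ fails (!c || !a)
  T T F  ✓ satisfies all
  T T T  ✗ fails (!c || !a)
2 of the 8 rows are models.

2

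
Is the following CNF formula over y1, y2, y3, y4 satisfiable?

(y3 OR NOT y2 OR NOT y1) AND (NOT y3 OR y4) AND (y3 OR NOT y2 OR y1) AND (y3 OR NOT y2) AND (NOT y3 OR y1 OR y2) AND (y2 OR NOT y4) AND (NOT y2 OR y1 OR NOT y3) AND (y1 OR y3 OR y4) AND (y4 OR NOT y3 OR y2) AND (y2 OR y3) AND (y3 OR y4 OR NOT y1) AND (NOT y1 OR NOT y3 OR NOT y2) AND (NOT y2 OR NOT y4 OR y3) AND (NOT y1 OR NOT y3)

Unsatisfiable

Suppose y3 = false.
Unit clause (NOT y2) forces y2 = false.
Now (y2) is unsatisfied and unit — conflict.
So y3 must be the other value — set y3 = true.
Unit clause (y4) forces y4 = true.
Unit clause (y2) forces y2 = true.
Unit clause (y1) forces y1 = true.
Now (NOT y1) is unsatisfied and unit — conflict.
Either choice for y3 ends in contradiction.
No assignment satisfies every clause.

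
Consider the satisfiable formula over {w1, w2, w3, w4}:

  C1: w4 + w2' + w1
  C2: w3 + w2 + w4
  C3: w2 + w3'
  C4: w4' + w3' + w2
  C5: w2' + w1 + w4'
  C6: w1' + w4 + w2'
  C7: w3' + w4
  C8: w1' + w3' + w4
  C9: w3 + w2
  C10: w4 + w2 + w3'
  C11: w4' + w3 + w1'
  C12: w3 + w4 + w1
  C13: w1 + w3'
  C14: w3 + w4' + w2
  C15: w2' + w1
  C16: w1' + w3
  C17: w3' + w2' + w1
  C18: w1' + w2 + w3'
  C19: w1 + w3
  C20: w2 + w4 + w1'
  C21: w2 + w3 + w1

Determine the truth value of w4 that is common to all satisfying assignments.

True

Suppose w4 = 0.
The clause (w3') is unit, so w3 = 0.
The clause (w2) is unit, so w2 = 1.
The clause (w1) is unit, so w1 = 1.
That conflicts with the unit clause (w1').
So every satisfying assignment has w4 = True.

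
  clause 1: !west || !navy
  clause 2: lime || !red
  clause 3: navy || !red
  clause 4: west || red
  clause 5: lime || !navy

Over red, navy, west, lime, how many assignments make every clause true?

There are 2^4 = 16 truth assignments over (red, navy, west, lime).
Check each against the 5 clauses (columns in the order red, navy, west, lime):
  F F F F  ✗ fails (west || red)
  F F F T  ✗ fails (west || red)
  F F T F  ✓ satisfies all
  F F T T  ✓ satisfies all
  F T F F  ✗ fails (west || red)
  F T F T  ✗ fails (west || red)
  F T T F  ✗ fails (!west || !navy)
  F T T T  ✗ fails (!west || !navy)
  T F F F  ✗ fails (lime || !red)
  T F F T  ✗ fails (navy || !red)
  T F T F  ✗ fails (lime || !red)
  T F T T  ✗ fails (navy || !red)
  T T F F  ✗ fails (lime || !red)
  T T F T  ✓ satisfies all
  T T T F  ✗ fails (!west || !navy)
  T T T T  ✗ fails (!west || !navy)
3 of the 16 rows are models.

3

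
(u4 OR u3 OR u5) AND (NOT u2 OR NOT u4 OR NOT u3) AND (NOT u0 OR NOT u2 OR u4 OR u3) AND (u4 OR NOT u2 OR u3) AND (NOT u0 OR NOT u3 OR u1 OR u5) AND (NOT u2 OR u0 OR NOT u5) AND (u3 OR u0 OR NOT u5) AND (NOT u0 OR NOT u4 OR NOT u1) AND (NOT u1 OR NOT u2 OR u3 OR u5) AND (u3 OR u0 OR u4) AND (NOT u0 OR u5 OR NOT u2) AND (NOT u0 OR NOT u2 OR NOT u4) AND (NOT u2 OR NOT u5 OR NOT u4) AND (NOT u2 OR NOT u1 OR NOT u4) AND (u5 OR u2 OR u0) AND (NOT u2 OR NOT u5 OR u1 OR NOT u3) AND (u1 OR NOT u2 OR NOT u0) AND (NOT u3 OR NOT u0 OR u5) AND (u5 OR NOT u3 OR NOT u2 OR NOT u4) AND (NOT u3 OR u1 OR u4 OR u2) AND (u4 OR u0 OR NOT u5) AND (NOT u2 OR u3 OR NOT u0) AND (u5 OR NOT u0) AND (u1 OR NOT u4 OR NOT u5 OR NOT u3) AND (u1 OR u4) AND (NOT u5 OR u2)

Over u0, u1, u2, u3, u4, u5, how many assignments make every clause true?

There are 2^6 = 64 truth assignments over (u0, u1, u2, u3, u4, u5).
Split on u5. With u5 = true, the clauses containing u5 are satisfied and NOT u5 drops from the rest; 1 of the 2^5 = 32 assignments to the other variables satisfy what remains.
With u5 = false, by the same count on the reduced clause set, 2 assignments work.
(One model: u0=F, u1=F, u2=T, u3=F, u4=T, u5=F.)
Total: 1 + 2 = 3.

3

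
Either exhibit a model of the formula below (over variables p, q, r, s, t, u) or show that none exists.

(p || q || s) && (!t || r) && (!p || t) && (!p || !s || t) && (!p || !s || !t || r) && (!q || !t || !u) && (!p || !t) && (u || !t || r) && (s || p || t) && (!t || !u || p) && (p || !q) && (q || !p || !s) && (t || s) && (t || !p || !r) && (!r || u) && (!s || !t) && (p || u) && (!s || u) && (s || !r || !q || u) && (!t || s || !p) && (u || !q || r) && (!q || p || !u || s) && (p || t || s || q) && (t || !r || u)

p: false; q: false; r: true; s: true; t: false; u: true

Suppose t = false.
The clause (!p) is unit, so p = false.
The clause (s) is unit, so s = true.
The clause (!q) is unit, so q = false.
The clause (u) is unit, so u = true.
No clause remains; r is free.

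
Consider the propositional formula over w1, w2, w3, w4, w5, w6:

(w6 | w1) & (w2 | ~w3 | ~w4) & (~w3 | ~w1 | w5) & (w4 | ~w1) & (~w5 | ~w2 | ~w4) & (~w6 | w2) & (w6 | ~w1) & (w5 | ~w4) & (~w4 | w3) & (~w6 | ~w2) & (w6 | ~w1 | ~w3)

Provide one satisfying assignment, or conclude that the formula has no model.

UNSATISFIABLE

Branch on w6: set w6 = 1.
The clause (w2) is unit, so w2 = 1.
That conflicts with the unit clause (~w2).
Backtrack on w6: now try w6 = 0.
The clause (w1) is unit, so w1 = 1.
That conflicts with the unit clause (~w1).
Either choice for w6 ends in contradiction.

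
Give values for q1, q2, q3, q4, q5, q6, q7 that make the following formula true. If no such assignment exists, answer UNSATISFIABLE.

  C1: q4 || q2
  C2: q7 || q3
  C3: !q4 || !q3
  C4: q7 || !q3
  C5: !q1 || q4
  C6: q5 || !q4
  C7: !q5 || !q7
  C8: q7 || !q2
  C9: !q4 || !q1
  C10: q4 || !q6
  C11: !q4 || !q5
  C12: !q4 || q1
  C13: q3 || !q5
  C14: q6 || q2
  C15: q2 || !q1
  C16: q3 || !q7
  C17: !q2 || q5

Try q4 = true.
(!q3) alone gives q3 = false.
(q7) alone gives q7 = true.
Now (!q7) is unsatisfied and unit — conflict.
Backtrack on q4: now try q4 = false.
(q2) alone gives q2 = true.
(!q1) alone gives q1 = false.
(q7) alone gives q7 = true.
(!q5) alone gives q5 = false.
Now (q5) is unsatisfied and unit — conflict.
Either choice for q4 ends in contradiction.

UNSATISFIABLE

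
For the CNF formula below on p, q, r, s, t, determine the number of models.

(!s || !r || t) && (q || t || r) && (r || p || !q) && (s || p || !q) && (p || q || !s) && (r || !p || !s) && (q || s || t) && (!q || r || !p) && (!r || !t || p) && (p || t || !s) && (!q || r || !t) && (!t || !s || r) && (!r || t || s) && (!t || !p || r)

5

There are 2^5 = 32 truth assignments over (p, q, r, s, t).
Split on r. With r = true, the clauses containing r are satisfied and !r drops from the rest; 4 of the 2^4 = 16 assignments to the other variables satisfy what remains.
With r = false, by the same count on the reduced clause set, 1 assignment works.
(One model: p=F, q=F, r=F, s=F, t=T.)
Total: 4 + 1 = 5.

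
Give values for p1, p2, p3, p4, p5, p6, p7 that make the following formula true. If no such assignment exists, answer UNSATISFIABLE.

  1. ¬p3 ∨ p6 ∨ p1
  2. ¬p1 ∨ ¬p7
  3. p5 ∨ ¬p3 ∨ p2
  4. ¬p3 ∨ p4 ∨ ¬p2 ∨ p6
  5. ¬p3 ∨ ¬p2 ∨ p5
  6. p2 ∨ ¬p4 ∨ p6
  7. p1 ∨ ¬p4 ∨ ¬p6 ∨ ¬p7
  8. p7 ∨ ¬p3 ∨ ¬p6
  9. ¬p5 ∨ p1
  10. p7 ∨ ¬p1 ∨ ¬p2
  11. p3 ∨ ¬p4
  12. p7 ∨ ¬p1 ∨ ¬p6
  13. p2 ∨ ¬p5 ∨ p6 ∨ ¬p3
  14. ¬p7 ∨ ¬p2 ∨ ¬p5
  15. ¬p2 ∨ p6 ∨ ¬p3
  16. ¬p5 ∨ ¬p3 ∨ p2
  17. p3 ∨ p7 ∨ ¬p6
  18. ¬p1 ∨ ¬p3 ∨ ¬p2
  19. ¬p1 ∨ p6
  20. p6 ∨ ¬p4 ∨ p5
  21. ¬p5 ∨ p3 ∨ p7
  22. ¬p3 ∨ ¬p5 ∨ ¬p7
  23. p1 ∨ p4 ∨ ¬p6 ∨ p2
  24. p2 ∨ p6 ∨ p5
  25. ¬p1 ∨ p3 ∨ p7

Suppose p1 = False.
From the singleton clause (¬p5), p5 = False.
Suppose p3 = False.
From the singleton clause (¬p4), p4 = False.
Suppose p7 = True.
Suppose p6 = True.
From the singleton clause (p2), p2 = True.
All clauses are satisfied.

p1=False; p2=True; p3=False; p4=False; p5=False; p6=True; p7=True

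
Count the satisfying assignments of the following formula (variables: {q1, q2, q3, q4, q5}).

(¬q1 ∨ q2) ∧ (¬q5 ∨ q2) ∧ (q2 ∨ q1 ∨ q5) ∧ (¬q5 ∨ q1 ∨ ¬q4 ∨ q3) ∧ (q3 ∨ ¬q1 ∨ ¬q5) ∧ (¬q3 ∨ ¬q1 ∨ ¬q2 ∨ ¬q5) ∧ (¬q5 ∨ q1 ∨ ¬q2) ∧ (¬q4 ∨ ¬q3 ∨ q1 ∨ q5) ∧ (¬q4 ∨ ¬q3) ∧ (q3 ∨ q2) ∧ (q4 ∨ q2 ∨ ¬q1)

6

There are 2^5 = 32 truth assignments over (q1, q2, q3, q4, q5).
Split on q4. With q4 = True, the clauses containing q4 are satisfied and ¬q4 drops from the rest; 2 of the 2^4 = 16 assignments to the other variables satisfy what remains.
With q4 = False, by the same count on the reduced clause set, 4 assignments work.
Total: 2 + 4 = 6.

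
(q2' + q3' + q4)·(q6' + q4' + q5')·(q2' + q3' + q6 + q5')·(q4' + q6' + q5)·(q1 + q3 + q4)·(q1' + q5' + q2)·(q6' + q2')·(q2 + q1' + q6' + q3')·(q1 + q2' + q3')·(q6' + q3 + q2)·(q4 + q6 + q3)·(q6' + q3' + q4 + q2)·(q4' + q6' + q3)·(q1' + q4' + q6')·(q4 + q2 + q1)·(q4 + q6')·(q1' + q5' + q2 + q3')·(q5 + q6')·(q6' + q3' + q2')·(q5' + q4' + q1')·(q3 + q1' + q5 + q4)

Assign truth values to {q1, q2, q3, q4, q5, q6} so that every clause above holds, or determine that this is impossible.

Try q6 = 0.
Try q4 = 1.
Try q5 = 1.
From the singleton clause (q1'), q1 = 0.
Try q2 = 1.
From the singleton clause (q3'), q3 = 0.
This assignment satisfies each clause.

q1: 0, q2: 1, q3: 0, q4: 1, q5: 1, q6: 0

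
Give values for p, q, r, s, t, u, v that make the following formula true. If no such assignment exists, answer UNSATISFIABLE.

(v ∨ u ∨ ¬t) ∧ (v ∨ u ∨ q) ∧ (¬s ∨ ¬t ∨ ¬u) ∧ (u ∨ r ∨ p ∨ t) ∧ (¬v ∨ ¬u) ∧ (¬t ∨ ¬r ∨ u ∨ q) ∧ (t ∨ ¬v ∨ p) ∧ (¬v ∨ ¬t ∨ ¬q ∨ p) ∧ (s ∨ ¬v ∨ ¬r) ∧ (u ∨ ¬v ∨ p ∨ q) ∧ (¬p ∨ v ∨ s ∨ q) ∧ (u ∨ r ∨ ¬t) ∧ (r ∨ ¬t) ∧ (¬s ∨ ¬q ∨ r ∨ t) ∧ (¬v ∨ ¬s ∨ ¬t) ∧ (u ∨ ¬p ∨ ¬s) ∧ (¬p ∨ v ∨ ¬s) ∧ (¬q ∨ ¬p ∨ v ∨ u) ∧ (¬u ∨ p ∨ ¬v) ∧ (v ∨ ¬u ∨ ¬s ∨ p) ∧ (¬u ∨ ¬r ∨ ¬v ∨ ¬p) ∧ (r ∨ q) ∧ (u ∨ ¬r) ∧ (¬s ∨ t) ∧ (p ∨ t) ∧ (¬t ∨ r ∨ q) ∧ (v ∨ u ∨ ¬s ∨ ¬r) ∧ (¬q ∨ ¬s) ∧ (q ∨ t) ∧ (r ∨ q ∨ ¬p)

Suppose v = False.
Suppose u = True.
Suppose s = False.
Suppose p = True.
Unit clause (q) forces q = True.
Suppose r = True.
No clause remains; t is free.

p: True,  q: True,  r: True,  s: False,  t: False,  u: True,  v: False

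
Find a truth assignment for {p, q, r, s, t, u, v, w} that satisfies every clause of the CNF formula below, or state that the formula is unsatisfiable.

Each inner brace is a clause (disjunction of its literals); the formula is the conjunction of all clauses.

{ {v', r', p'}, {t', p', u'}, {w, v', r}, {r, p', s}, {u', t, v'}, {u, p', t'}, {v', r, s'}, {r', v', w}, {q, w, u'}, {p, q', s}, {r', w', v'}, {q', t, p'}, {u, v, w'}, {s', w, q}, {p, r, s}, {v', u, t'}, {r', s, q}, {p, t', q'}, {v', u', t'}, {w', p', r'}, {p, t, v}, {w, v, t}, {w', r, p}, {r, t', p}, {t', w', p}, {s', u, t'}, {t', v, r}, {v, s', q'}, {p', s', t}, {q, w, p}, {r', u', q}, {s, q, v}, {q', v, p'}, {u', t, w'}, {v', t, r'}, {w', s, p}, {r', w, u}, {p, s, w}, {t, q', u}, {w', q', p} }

Case v = 0:
Case u = 1:
Case t = 0:
The clause (p) is unit, so p = 1.
The clause (q') is unit, so q = 0.
The clause (w) is unit, so w = 1.
That conflicts with the unit clause (w').
Undo t and try t = 1.
The clause (p') is unit, so p = 0.
The clause (q') is unit, so q = 0.
The clause (w) is unit, so w = 1.
That conflicts with the unit clause (w').
Both values of t lead to a conflict.
Undo u and try u = 0.
The clause (w') is unit, so w = 0.
The clause (t) is unit, so t = 1.
The clause (p') is unit, so p = 0.
The clause (q') is unit, so q = 0.
That conflicts with the unit clause (q).
Both values of u lead to a conflict.
Undo v and try v = 1.
Case r = 0:
The clause (w) is unit, so w = 1.
The clause (s') is unit, so s = 0.
The clause (p') is unit, so p = 0.
That conflicts with the unit clause (p).
Undo r and try r = 1.
The clause (p') is unit, so p = 0.
The clause (w) is unit, so w = 1.
That conflicts with the unit clause (w').
Both values of r lead to a conflict.
Both values of v lead to a conflict.

UNSATISFIABLE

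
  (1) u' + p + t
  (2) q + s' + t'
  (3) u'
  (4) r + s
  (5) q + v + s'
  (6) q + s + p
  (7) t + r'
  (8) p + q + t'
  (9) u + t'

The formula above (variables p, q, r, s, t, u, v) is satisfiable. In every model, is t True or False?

Suppose t = 1.
The clause (u') is unit, so u = 0.
Now (u) is unsatisfied and unit — conflict.
So every satisfying assignment has t = False.

False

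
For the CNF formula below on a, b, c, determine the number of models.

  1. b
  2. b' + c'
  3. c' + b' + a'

2

There are 2^3 = 8 truth assignments over (a, b, c).
Split on b. With b = 1, the clauses containing b are satisfied and b' drops from the rest; 2 of the 2^2 = 4 assignments to the other variables satisfy what remains.
With b = 0, by the same count on the reduced clause set, 0 assignments work.
Total: 2 + 0 = 2.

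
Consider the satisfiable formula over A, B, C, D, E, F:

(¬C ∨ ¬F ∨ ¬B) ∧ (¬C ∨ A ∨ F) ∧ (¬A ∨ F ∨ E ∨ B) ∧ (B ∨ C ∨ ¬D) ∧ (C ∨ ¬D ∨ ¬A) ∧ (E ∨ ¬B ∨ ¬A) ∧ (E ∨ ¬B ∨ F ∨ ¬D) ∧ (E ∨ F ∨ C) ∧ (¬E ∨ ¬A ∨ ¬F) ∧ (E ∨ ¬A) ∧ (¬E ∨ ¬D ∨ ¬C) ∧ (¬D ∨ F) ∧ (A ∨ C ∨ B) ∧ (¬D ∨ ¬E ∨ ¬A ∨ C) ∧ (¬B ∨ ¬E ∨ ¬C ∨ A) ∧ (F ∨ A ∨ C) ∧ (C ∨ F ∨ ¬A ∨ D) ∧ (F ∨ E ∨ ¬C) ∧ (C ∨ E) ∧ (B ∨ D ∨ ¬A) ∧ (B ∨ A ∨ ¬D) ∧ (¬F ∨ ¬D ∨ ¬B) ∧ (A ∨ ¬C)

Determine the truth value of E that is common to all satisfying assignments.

True

Suppose E = False.
Unit clause (¬A) forces A = False.
Unit clause (C) forces C = True.
Now (¬C) is unsatisfied and unit — conflict.
So every satisfying assignment has E = True.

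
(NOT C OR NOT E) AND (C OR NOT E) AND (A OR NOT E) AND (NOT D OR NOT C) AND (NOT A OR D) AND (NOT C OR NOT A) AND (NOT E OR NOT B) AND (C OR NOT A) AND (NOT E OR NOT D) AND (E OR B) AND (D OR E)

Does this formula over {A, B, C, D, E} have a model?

Yes, satisfiable

Case C = false:
(NOT E) alone gives E = false.
(NOT A) alone gives A = false.
(B) alone gives B = true.
(D) alone gives D = true.
Every clause now holds.
A satisfying assignment: A=false,  B=true,  C=false,  D=true,  E=false.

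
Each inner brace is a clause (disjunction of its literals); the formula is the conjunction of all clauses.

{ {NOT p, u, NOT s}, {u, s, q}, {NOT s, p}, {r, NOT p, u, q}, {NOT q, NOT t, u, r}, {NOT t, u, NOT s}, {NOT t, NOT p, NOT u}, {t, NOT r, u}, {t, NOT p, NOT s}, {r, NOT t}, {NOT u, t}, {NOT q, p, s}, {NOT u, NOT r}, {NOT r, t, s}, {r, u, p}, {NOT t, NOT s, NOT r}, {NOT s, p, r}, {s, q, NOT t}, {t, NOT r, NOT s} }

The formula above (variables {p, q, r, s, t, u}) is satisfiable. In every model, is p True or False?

True

Suppose p = false.
The clause (NOT s) is unit, so s = false.
The clause (NOT q) is unit, so q = false.
The clause (u) is unit, so u = true.
The clause (t) is unit, so t = true.
That conflicts with the unit clause (NOT t).
So every satisfying assignment has p = True.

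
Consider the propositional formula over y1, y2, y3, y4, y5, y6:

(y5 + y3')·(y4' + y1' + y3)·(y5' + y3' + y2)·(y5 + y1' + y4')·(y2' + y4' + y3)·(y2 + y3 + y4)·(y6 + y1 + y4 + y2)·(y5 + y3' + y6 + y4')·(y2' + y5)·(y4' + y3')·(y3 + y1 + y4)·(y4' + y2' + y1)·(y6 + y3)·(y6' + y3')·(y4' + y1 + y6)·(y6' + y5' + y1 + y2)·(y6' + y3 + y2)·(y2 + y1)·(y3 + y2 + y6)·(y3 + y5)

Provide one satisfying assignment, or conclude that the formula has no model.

y1 ↦ 1, y2 ↦ 1, y3 ↦ 0, y4 ↦ 0, y5 ↦ 1, y6 ↦ 1

Suppose y5 = 1.
Suppose y3 = 0.
(y6) alone gives y6 = 1.
(y2) alone gives y2 = 1.
(y4') alone gives y4 = 0.
(y1) alone gives y1 = 1.
All clauses are satisfied.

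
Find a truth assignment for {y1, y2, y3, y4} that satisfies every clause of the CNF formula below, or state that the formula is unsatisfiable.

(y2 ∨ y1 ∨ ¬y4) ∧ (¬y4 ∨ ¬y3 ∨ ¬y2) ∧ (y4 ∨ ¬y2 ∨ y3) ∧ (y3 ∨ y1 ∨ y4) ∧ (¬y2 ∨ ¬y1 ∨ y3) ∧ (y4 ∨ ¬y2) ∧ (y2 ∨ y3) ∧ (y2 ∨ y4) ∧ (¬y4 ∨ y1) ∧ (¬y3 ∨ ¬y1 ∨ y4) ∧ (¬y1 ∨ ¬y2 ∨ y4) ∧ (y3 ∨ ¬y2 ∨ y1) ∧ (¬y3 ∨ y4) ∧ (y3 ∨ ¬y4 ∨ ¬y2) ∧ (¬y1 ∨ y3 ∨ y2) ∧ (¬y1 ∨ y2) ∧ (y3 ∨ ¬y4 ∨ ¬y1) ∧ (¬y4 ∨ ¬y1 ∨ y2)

UNSATISFIABLE

Case y4 = True:
From the singleton clause (y1), y1 = True.
From the singleton clause (y2), y2 = True.
From the singleton clause (¬y3), y3 = False.
Now (y3) is unsatisfied and unit — conflict.
That branch fails; take y4 = False instead.
From the singleton clause (¬y2), y2 = False.
Now (y2) is unsatisfied and unit — conflict.
Either choice for y4 ends in contradiction.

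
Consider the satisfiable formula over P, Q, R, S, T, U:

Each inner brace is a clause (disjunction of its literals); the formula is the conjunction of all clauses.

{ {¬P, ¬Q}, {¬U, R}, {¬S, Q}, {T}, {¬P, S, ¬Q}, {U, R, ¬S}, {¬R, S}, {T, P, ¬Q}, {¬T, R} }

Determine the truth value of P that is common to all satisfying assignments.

Suppose P = True.
The clause (¬Q) is unit, so Q = False.
The clause (¬S) is unit, so S = False.
The clause (T) is unit, so T = True.
The clause (¬R) is unit, so R = False.
That conflicts with the unit clause (R).
So every satisfying assignment has P = False.

False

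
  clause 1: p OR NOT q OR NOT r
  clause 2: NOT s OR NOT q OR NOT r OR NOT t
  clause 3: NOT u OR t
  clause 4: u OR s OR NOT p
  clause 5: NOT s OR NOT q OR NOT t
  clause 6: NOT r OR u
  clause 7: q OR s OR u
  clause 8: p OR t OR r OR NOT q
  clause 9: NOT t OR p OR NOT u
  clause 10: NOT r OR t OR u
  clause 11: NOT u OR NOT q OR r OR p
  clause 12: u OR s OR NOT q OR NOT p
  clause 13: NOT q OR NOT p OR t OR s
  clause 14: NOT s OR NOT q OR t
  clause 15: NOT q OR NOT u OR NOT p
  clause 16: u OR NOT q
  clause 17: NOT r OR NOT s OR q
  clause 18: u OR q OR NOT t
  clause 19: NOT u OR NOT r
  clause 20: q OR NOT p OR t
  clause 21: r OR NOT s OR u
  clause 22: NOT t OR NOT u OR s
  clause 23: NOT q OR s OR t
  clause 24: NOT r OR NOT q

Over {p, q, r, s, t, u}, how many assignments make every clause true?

There are 2^6 = 64 truth assignments over (p, q, r, s, t, u).
Split on t. With t = true, the clauses containing t are satisfied and NOT t drops from the rest; 1 of the 2^5 = 32 assignments to the other variables satisfy what remains.
With t = false, by the same count on the reduced clause set, 0 assignments work.
Total: 1 + 0 = 1.

1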